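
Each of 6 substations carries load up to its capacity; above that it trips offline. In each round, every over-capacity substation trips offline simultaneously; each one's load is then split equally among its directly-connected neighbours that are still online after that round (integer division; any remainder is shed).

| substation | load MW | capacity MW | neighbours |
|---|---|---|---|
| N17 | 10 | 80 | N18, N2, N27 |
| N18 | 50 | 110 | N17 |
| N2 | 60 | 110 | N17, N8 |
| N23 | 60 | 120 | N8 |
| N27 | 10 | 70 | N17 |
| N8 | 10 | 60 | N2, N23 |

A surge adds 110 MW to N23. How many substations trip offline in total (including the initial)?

6

Round 1 — N23 at 170 > 120. N23 trips offline.
  N23 sheds 170 MW to N8: 170 each.
    N8: 10+170 = 180 > 60
Round 2 — N8 trips offline.
  N8 sheds 180 MW to N2: 180 each.
    N2: 60+180 = 240 > 110
Round 3 — N2 trips offline.
  N2 sheds 240 MW to N17: 240 each.
    N17: 10+240 = 250 > 80
Round 4 — N17 trips offline.
  N17 sheds 250 MW to N18, N27: 125 each.
    N18: 50+125 = 175 > 110
    N27: 10+125 = 135 > 70
Round 5 — N18, N27 trip offline.
  N18 sheds 175 MW: no online neighbours, lost.
  N27 sheds 135 MW: no online neighbours, lost.
No further trips.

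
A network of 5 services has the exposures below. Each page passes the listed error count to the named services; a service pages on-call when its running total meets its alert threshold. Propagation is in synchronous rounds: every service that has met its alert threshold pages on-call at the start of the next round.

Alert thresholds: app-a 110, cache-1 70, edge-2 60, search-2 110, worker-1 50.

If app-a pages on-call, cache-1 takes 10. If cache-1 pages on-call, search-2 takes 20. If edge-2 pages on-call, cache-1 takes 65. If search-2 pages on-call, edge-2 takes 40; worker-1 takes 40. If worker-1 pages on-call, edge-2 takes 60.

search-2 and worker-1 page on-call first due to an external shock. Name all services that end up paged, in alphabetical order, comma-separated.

Round 1 — search-2, worker-1 page on-call (initial).
  edge-2: +40+60 → 100 ≥ 60
Round 2 — edge-2 pages on-call.
  cache-1: +65 → 65 < 70
No further pages.

edge-2, search-2, worker-1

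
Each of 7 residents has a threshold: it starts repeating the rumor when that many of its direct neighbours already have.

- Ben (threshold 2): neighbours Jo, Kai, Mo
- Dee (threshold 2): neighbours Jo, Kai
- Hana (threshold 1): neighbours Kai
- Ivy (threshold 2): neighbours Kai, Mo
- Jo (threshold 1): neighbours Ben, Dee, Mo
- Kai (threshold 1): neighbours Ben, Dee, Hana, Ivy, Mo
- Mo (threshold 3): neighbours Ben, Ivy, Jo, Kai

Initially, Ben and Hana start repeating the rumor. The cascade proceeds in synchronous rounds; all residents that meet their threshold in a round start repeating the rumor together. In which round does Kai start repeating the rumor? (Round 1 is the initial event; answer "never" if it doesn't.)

Round 1 — Ben, Hana start repeating the rumor (initial).
Round 2 — checking thresholds:
  Jo: 1 of 3 neighbours ≥ 1, starts repeating the rumor.
  Kai: 2 of 5 neighbours ≥ 1, starts repeating the rumor.
  Mo: 1 of 4 neighbours < 3, not yet.
Round 3 — checking thresholds:
  Dee: 2 of 2 neighbours ≥ 2, starts repeating the rumor.
  Ivy: 1 of 2 neighbours < 2, not yet.
  Mo: 3 of 4 neighbours ≥ 3, starts repeating the rumor.
Round 4 — checking thresholds:
  Ivy: 2 of 2 neighbours ≥ 2, starts repeating the rumor.
Round 5 — no new spreads; cascade stops.

2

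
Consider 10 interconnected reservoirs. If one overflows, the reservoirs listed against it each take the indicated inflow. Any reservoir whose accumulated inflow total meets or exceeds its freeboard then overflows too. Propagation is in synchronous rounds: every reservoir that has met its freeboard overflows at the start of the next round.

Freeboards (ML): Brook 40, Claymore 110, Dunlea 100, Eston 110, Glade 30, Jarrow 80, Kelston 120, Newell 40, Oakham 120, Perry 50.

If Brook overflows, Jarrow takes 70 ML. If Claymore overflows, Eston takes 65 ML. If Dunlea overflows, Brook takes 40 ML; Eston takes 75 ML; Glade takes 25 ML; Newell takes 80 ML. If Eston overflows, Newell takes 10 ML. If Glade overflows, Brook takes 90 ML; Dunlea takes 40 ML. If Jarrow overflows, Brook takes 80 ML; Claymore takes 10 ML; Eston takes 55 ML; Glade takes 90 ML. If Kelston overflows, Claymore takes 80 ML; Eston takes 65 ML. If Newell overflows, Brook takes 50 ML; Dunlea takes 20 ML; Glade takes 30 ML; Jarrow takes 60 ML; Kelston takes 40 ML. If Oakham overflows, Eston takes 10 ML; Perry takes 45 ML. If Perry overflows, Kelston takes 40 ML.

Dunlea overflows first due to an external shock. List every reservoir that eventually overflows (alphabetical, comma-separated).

Brook, Dunlea, Eston, Glade, Jarrow, Newell

Round 1 — Dunlea overflows (initial).
  Brook: +40 → 40 ≥ 40
  Eston: +75 → 75 < 110
  Glade: +25 → 25 < 30
  Newell: +80 → 80 ≥ 40
Round 2 — Brook, Newell overflow.
  Glade: +30 → 55 ≥ 30
  Jarrow: +70+60 → 130 ≥ 80
  Kelston: +40 → 40 < 120
Round 3 — Glade, Jarrow overflow.
  Claymore: +10 → 10 < 110
  Eston: +55 → 130 ≥ 110
Round 4 — Eston overflows.
No further overflows.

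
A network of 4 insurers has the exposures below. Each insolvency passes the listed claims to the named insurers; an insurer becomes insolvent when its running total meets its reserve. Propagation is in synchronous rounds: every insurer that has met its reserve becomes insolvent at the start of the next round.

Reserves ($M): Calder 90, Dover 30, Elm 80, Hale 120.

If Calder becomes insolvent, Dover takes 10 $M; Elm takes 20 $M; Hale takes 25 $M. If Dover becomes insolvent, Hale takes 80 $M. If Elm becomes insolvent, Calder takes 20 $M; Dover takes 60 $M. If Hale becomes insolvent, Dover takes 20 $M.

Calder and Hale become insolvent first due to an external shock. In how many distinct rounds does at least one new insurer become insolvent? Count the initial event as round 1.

2

Round 1 — Calder, Hale become insolvent (initial).
  Dover: +10+20 → 30 ≥ 30
  Elm: +20 → 20 < 80
Round 2 — Dover becomes insolvent.
No further insolvencies.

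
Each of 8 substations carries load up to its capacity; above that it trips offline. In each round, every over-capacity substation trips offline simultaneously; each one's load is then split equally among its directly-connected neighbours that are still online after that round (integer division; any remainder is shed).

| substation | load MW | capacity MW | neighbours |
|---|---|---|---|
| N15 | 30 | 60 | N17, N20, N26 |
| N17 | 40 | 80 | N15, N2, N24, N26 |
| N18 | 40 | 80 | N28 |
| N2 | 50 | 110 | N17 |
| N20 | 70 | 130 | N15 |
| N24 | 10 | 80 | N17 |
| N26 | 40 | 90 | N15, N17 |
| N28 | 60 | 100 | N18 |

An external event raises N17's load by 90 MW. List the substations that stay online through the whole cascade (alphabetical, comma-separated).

Round 1 — N17 at 130 > 80. N17 trips offline.
  N17 sheds 130 MW to N15, N2, N24, N26: 32 each (2 lost).
    N15: 30+32 = 62 > 60
    N2: 50+32 = 82 ≤ 110
    N24: 10+32 = 42 ≤ 80
    N26: 40+32 = 72 ≤ 90
Round 2 — N15 trips offline.
  N15 sheds 62 MW to N20, N26: 31 each.
    N20: 70+31 = 101 ≤ 130
    N26: 72+31 = 103 > 90
Round 3 — N26 trips offline.
  N26 sheds 103 MW: no online neighbours, lost.
No further trips.

N18, N2, N20, N24, N28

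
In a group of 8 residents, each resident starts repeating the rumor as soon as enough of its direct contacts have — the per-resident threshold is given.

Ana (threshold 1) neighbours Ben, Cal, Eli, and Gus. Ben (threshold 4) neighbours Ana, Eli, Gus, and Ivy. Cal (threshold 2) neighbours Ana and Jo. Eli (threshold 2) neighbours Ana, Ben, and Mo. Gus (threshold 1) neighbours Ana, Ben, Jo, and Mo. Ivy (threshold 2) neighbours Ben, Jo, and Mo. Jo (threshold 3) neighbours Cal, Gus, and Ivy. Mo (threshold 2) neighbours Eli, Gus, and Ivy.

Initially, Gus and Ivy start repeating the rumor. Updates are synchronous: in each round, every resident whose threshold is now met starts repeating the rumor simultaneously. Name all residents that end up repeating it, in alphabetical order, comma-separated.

Ana, Ben, Eli, Gus, Ivy, Mo

Round 1 — Gus, Ivy start repeating the rumor (initial).
Round 2 — checking thresholds:
  Ana: 1 of 4 neighbours ≥ 1, starts repeating the rumor.
  Ben: 2 of 4 neighbours < 4, holds.
  Jo: 2 of 3 neighbours < 3, holds.
  Mo: 2 of 3 neighbours ≥ 2, starts repeating the rumor.
Round 3 — checking thresholds:
  Ben: 3 of 4 neighbours < 4, holds.
  Cal: 1 of 2 neighbours < 2, holds.
  Eli: 2 of 3 neighbours ≥ 2, starts repeating the rumor.
  Jo: 2 of 3 neighbours < 3, holds.
Round 4 — checking thresholds:
  Ben: 4 of 4 neighbours ≥ 4, starts repeating the rumor.
  Cal: 1 of 2 neighbours < 2, holds.
  Jo: 2 of 3 neighbours < 3, holds.
Round 5 — no new spreads; cascade stops.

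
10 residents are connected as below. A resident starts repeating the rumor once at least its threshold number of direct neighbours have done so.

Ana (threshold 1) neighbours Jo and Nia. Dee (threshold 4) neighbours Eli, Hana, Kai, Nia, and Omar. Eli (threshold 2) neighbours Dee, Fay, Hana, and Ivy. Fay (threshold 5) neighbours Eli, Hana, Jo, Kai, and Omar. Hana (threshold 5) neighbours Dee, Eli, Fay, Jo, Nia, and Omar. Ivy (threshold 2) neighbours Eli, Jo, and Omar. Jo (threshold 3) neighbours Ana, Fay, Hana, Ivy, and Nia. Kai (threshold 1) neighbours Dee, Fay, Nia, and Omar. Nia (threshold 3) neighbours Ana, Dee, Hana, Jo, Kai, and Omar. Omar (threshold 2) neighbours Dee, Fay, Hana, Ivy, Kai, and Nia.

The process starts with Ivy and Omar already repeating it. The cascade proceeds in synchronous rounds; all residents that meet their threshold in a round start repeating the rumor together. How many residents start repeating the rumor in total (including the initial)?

3

Round 1 — Ivy, Omar start repeating the rumor (initial).
Round 2 — checking thresholds:
  Dee: 1 of 5 neighbours < 4, not yet.
  Eli: 1 of 4 neighbours < 2, not yet.
  Fay: 1 of 5 neighbours < 5, not yet.
  Hana: 1 of 6 neighbours < 5, not yet.
  Jo: 1 of 5 neighbours < 3, not yet.
  Kai: 1 of 4 neighbours ≥ 1, starts repeating the rumor.
  Nia: 1 of 6 neighbours < 3, not yet.
Round 3 — no new spreads; cascade stops.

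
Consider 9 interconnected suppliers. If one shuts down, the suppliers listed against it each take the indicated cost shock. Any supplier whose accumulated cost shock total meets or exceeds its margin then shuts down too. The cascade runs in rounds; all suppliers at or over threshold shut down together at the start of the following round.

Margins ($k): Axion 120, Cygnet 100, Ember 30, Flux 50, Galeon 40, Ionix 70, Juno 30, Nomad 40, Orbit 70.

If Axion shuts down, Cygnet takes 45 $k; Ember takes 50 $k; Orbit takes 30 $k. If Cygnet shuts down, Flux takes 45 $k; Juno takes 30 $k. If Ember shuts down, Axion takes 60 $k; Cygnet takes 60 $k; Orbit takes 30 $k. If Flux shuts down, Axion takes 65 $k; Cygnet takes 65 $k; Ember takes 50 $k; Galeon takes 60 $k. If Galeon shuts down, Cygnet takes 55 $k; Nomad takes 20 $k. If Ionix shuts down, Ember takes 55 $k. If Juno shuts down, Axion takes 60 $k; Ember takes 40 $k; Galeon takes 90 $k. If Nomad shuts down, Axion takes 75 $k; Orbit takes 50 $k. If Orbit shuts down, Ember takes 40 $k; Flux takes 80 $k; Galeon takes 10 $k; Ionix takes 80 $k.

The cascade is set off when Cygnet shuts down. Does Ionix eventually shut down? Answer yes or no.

no

Round 1 — Cygnet shuts down (initial).
  Flux: +45 → 45 < 50
  Juno: +30 → 30 ≥ 30
Round 2 — Juno shuts down.
  Axion: +60 → 60 < 120
  Ember: +40 → 40 ≥ 30
  Galeon: +90 → 90 ≥ 40
Round 3 — Ember, Galeon shut down.
  Axion: +60 → 120 ≥ 120
  Nomad: +20 → 20 < 40
  Orbit: +30 → 30 < 70
Round 4 — Axion shuts down.
  Orbit: +30 → 60 < 70
No further shutdowns.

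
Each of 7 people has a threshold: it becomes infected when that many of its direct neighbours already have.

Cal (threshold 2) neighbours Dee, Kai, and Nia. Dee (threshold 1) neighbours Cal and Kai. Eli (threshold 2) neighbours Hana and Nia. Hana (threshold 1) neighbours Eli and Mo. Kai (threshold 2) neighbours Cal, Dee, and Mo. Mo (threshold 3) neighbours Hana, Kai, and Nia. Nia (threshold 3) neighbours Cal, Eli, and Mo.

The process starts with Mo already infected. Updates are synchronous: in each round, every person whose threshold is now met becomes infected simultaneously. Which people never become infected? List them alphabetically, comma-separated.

Cal, Dee, Eli, Kai, Nia

Round 1 — Mo becomes infected (initial).
Round 2 — checking thresholds:
  Hana: 1 of 2 neighbours ≥ 1, becomes infected.
  Kai: 1 of 3 neighbours < 2, not yet.
  Nia: 1 of 3 neighbours < 3, not yet.
Round 3 — no new infections; cascade stops.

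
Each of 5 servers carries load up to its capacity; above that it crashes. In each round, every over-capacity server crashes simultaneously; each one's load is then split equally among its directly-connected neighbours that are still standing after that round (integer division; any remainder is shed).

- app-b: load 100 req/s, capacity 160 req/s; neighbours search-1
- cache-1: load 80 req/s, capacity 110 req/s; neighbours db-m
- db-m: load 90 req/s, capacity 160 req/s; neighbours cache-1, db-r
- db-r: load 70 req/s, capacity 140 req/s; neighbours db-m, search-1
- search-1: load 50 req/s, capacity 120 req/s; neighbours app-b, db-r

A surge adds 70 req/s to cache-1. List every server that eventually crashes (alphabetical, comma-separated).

app-b, cache-1, db-m, db-r, search-1

Round 1 — cache-1 at 150 > 110. cache-1 crashes.
  cache-1 sheds 150 req/s to db-m: 150 each.
    db-m: 90+150 = 240 > 160
Round 2 — db-m crashes.
  db-m sheds 240 req/s to db-r: 240 each.
    db-r: 70+240 = 310 > 140
Round 3 — db-r crashes.
  db-r sheds 310 req/s to search-1: 310 each.
    search-1: 50+310 = 360 > 120
Round 4 — search-1 crashes.
  search-1 sheds 360 req/s to app-b: 360 each.
    app-b: 100+360 = 460 > 160
Round 5 — app-b crashes.
  app-b sheds 460 req/s: no online neighbours, lost.
No further crashes.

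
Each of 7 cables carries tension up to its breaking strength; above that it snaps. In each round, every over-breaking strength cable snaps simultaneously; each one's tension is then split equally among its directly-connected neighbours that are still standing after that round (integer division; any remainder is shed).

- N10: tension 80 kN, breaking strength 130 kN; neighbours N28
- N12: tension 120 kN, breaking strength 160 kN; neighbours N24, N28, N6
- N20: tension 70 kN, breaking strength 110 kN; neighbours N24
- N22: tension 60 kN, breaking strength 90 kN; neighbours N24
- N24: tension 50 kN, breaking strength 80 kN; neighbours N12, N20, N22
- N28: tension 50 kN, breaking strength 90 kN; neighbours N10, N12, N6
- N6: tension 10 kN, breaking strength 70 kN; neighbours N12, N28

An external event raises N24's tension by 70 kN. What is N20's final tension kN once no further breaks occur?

Round 1 — N24 at 120 > 80. N24 snaps.
  N24 sheds 120 kN to N12, N20, N22: 40 each.
    N12: 120+40 = 160 ≤ 160
    N20: 70+40 = 110 ≤ 110
    N22: 60+40 = 100 > 90
Round 2 — N22 snaps.
  N22 sheds 100 kN: no online neighbours, lost.
No further breaks.

110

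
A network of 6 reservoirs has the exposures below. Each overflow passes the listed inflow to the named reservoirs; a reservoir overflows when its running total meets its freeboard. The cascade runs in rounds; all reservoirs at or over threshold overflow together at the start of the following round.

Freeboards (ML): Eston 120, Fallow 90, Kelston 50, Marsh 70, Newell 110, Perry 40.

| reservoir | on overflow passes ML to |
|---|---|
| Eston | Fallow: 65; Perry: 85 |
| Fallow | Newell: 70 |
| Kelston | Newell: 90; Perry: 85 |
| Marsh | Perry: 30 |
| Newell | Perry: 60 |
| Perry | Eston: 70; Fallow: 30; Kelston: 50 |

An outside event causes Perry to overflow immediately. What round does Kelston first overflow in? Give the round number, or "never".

2

Round 1 — Perry overflows (initial).
  Eston: +70 → 70 < 120
  Fallow: +30 → 30 < 90
  Kelston: +50 → 50 ≥ 50
Round 2 — Kelston overflows.
  Newell: +90 → 90 < 110
No further overflows.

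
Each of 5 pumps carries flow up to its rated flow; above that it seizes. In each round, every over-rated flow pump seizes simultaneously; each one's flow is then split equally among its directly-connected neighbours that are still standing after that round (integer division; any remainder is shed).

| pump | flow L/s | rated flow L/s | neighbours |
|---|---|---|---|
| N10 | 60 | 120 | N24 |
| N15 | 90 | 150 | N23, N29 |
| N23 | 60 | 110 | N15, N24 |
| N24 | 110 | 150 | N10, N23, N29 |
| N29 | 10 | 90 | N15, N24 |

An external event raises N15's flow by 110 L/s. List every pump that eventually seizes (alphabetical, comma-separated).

N10, N15, N23, N24, N29

Round 1 — N15 at 200 > 150. N15 seizes.
  N15 sheds 200 L/s to N23, N29: 100 each.
    N23: 60+100 = 160 > 110
    N29: 10+100 = 110 > 90
Round 2 — N23, N29 seize.
  N23 sheds 160 L/s to N24: 160 each.
    N24: 110+160 = 270 > 150
  N29 sheds 110 L/s to N24: 110 each.
    N24: 270+110 = 380 > 150
Round 3 — N24 seizes.
  N24 sheds 380 L/s to N10: 380 each.
    N10: 60+380 = 440 > 120
Round 4 — N10 seizes.
  N10 sheds 440 L/s: no online neighbours, lost.
No further seizures.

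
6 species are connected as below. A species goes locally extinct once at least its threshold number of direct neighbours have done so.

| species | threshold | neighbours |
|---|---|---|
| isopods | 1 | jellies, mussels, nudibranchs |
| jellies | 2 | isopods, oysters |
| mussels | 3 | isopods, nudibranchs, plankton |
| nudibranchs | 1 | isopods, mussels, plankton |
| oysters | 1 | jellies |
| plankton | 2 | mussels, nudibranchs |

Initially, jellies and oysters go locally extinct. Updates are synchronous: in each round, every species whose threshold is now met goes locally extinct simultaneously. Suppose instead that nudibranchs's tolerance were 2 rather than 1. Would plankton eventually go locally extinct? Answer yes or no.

With nudibranchs's tolerance at 2:
Round 1 — jellies, oysters go locally extinct (initial).
Round 2 — checking thresholds:
  isopods: 1 of 3 neighbours ≥ 1, goes locally extinct.
Round 3 — no new extinctions; cascade stops.

no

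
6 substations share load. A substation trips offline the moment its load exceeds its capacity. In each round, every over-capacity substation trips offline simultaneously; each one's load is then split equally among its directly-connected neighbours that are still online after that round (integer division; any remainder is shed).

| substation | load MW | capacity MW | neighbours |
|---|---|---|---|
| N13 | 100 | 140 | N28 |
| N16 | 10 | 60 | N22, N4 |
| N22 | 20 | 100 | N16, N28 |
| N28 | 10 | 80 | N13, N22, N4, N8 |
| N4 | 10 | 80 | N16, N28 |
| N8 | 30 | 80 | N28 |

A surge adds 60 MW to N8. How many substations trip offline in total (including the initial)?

2

Round 1 — N8 at 90 > 80. N8 trips offline.
  N8 sheds 90 MW to N28: 90 each.
    N28: 10+90 = 100 > 80
Round 2 — N28 trips offline.
  N28 sheds 100 MW to N13, N22, N4: 33 each (1 lost).
    N13: 100+33 = 133 ≤ 140
    N22: 20+33 = 53 ≤ 100
    N4: 10+33 = 43 ≤ 80
No further trips.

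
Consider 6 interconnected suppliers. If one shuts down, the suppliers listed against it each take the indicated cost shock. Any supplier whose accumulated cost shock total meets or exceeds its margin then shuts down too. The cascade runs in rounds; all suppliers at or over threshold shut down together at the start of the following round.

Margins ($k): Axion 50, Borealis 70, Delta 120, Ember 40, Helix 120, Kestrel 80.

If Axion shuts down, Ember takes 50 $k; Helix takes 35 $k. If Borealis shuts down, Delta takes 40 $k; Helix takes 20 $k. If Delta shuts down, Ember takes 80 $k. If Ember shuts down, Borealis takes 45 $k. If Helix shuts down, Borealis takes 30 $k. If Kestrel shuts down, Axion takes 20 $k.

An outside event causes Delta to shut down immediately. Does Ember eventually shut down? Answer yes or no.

Round 1 — Delta shuts down (initial).
  Ember: +80 → 80 ≥ 40
Round 2 — Ember shuts down.
  Borealis: +45 → 45 < 70
No further shutdowns.

yes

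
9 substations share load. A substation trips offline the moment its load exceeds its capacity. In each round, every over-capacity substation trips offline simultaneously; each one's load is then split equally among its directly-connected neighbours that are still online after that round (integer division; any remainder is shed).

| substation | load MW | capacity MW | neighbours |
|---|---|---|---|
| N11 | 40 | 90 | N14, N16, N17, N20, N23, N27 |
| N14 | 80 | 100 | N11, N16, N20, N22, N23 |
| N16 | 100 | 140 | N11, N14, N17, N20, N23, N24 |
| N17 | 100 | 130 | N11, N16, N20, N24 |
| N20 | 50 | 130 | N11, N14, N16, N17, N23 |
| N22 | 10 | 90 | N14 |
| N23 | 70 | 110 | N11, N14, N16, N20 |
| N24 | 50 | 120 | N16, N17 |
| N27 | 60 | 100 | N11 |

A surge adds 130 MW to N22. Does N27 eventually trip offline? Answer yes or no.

no

Round 1 — N22 at 140 > 90. N22 trips offline.
  N22 sheds 140 MW to N14: 140 each.
    N14: 80+140 = 220 > 100
Round 2 — N14 trips offline.
  N14 sheds 220 MW to N11, N16, N20, N23: 55 each.
    N11: 40+55 = 95 > 90
    N16: 100+55 = 155 > 140
    N20: 50+55 = 105 ≤ 130
    N23: 70+55 = 125 > 110
Round 3 — N11, N16, N23 trip offline.
  N11 sheds 95 MW to N17, N20, N27: 31 each (2 lost).
    N17: 100+31 = 131 > 130
    N20: 105+31 = 136 > 130
    N27: 60+31 = 91 ≤ 100
  N16 sheds 155 MW to N17, N20, N24: 51 each (2 lost).
    N17: 131+51 = 182 > 130
    N20: 136+51 = 187 > 130
    N24: 50+51 = 101 ≤ 120
  N23 sheds 125 MW to N20: 125 each.
    N20: 187+125 = 312 > 130
Round 4 — N17, N20 trip offline.
  N17 sheds 182 MW to N24: 182 each.
    N24: 101+182 = 283 > 120
  N20 sheds 312 MW: no online neighbours, lost.
Round 5 — N24 trips offline.
  N24 sheds 283 MW: no online neighbours, lost.
No further trips.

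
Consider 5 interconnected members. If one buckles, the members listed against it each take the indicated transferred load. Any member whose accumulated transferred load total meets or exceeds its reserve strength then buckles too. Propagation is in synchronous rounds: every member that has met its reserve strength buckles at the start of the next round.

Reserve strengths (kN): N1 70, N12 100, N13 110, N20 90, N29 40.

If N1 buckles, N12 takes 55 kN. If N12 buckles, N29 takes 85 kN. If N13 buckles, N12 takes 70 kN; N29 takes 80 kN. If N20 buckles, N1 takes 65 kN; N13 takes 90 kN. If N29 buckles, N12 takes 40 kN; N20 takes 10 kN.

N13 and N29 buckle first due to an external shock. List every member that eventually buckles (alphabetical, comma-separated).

N12, N13, N29

Round 1 — N13, N29 buckle (initial).
  N12: +70+40 → 110 ≥ 100
  N20: +10 → 10 < 90
Round 2 — N12 buckles.
No further bucklings.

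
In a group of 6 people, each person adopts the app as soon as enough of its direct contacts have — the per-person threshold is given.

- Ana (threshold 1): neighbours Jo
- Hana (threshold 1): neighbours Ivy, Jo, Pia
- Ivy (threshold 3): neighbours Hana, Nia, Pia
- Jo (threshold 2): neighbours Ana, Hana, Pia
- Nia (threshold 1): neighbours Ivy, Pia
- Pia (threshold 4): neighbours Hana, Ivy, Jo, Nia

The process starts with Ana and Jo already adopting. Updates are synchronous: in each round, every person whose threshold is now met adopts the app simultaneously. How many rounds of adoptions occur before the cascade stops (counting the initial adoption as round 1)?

2

Round 1 — Ana, Jo adopt the app (initial).
Round 2 — checking thresholds:
  Hana: 1 of 3 neighbours ≥ 1, adopts the app.
  Pia: 1 of 4 neighbours < 4, not yet.
Round 3 — no new adoptions; cascade stops.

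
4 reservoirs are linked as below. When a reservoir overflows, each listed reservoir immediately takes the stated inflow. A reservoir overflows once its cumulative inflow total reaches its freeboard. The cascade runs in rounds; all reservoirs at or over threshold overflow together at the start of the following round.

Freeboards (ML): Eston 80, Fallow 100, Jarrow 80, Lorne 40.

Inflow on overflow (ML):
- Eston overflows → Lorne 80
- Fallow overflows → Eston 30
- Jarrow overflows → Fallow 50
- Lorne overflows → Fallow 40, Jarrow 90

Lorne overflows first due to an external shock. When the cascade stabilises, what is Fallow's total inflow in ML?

90

Round 1 — Lorne overflows (initial).
  Fallow: +40 → 40 < 100
  Jarrow: +90 → 90 ≥ 80
Round 2 — Jarrow overflows.
  Fallow: +50 → 90 < 100
No further overflows.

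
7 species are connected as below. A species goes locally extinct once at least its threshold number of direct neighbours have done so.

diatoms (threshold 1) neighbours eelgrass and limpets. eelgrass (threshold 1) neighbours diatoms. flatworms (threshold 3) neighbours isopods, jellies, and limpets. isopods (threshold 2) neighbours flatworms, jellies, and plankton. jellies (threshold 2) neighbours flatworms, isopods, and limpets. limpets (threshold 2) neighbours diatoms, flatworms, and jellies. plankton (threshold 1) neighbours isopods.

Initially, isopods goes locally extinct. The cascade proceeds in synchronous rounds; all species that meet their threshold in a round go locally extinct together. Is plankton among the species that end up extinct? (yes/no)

Round 1 — isopods goes locally extinct (initial).
Round 2 — checking thresholds:
  flatworms: 1 of 3 neighbours < 3, below threshold.
  jellies: 1 of 3 neighbours < 2, below threshold.
  plankton: 1 of 1 neighbours ≥ 1, goes locally extinct.
Round 3 — no new extinctions; cascade stops.

yes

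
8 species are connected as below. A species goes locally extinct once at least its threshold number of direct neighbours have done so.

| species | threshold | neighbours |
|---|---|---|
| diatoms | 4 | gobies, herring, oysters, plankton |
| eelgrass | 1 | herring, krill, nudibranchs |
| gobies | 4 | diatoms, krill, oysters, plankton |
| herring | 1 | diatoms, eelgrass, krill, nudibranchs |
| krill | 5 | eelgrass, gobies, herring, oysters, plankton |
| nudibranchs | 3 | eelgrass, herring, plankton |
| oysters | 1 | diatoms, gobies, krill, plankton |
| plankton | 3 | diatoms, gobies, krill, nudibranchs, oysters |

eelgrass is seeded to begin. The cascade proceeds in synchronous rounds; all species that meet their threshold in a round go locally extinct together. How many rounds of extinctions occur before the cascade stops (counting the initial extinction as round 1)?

Round 1 — eelgrass goes locally extinct (initial).
Round 2 — checking thresholds:
  herring: 1 of 4 neighbours ≥ 1, goes locally extinct.
  krill: 1 of 5 neighbours < 5, not yet.
  nudibranchs: 1 of 3 neighbours < 3, not yet.
Round 3 — no new extinctions; cascade stops.

2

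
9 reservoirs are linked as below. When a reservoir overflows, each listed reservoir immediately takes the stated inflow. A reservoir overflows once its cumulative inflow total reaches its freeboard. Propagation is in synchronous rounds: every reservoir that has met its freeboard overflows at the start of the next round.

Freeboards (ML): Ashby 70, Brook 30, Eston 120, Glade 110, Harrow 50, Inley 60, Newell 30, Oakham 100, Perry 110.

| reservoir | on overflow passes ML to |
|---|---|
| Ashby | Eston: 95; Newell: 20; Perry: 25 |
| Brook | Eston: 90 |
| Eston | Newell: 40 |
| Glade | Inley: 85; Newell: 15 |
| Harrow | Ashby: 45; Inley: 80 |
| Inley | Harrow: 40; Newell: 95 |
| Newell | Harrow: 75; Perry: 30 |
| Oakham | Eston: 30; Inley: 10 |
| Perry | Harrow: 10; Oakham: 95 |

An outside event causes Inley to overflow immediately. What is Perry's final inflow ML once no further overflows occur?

Round 1 — Inley overflows (initial).
  Harrow: +40 → 40 < 50
  Newell: +95 → 95 ≥ 30
Round 2 — Newell overflows.
  Harrow: +75 → 115 ≥ 50
  Perry: +30 → 30 < 110
Round 3 — Harrow overflows.
  Ashby: +45 → 45 < 70
No further overflows.

30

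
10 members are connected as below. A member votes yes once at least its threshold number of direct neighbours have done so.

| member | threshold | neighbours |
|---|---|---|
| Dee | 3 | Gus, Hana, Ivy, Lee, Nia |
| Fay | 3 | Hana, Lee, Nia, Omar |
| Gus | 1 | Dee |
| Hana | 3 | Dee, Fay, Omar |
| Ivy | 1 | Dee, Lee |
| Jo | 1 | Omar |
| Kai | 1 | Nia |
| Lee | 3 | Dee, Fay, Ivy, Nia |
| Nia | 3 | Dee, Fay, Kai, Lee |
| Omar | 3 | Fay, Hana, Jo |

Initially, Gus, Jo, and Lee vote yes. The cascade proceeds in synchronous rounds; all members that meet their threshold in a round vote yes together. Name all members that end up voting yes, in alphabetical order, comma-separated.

Round 1 — Gus, Jo, Lee vote yes (initial).
Round 2 — checking thresholds:
  Dee: 2 of 5 neighbours < 3, holds.
  Fay: 1 of 4 neighbours < 3, holds.
  Ivy: 1 of 2 neighbours ≥ 1, votes yes.
  Nia: 1 of 4 neighbours < 3, holds.
  Omar: 1 of 3 neighbours < 3, holds.
Round 3 — checking thresholds:
  Dee: 3 of 5 neighbours ≥ 3, votes yes.
  Fay: 1 of 4 neighbours < 3, holds.
  Nia: 1 of 4 neighbours < 3, holds.
  Omar: 1 of 3 neighbours < 3, holds.
Round 4 — no new yes votes; cascade stops.

Dee, Gus, Ivy, Jo, Lee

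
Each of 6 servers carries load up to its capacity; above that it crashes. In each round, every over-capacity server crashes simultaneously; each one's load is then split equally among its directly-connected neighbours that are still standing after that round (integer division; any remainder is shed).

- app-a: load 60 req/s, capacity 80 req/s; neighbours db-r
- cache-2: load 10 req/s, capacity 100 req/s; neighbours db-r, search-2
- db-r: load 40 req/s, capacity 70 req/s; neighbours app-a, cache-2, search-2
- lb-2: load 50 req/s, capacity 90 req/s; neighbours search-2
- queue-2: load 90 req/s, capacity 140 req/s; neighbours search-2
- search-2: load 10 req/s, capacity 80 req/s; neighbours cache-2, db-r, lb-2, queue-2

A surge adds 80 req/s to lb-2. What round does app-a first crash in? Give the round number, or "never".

Round 1 — lb-2 at 130 > 90. lb-2 crashes.
  lb-2 sheds 130 req/s to search-2: 130 each.
    search-2: 10+130 = 140 > 80
Round 2 — search-2 crashes.
  search-2 sheds 140 req/s to cache-2, db-r, queue-2: 46 each (2 lost).
    cache-2: 10+46 = 56 ≤ 100
    db-r: 40+46 = 86 > 70
    queue-2: 90+46 = 136 ≤ 140
Round 3 — db-r crashes.
  db-r sheds 86 req/s to app-a, cache-2: 43 each.
    app-a: 60+43 = 103 > 80
    cache-2: 56+43 = 99 ≤ 100
Round 4 — app-a crashes.
  app-a sheds 103 req/s: no online neighbours, lost.
No further crashes.

4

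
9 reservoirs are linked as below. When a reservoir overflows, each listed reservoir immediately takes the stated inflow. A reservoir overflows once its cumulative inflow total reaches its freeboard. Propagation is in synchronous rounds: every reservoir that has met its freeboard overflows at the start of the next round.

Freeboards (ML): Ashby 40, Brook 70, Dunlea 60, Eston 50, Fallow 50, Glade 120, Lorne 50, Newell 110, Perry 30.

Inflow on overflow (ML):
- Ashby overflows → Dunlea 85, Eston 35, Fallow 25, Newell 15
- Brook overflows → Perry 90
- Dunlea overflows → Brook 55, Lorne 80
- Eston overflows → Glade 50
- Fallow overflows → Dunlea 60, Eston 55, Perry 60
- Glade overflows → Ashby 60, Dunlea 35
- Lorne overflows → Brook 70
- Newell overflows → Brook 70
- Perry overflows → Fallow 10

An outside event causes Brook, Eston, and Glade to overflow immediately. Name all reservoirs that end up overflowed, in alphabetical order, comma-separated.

Round 1 — Brook, Eston, Glade overflow (initial).
  Ashby: +60 → 60 ≥ 40
  Dunlea: +35 → 35 < 60
  Perry: +90 → 90 ≥ 30
Round 2 — Ashby, Perry overflow.
  Dunlea: +85 → 120 ≥ 60
  Fallow: +25+10 → 35 < 50
  Newell: +15 → 15 < 110
Round 3 — Dunlea overflows.
  Lorne: +80 → 80 ≥ 50
Round 4 — Lorne overflows.
No further overflows.

Ashby, Brook, Dunlea, Eston, Glade, Lorne, Perry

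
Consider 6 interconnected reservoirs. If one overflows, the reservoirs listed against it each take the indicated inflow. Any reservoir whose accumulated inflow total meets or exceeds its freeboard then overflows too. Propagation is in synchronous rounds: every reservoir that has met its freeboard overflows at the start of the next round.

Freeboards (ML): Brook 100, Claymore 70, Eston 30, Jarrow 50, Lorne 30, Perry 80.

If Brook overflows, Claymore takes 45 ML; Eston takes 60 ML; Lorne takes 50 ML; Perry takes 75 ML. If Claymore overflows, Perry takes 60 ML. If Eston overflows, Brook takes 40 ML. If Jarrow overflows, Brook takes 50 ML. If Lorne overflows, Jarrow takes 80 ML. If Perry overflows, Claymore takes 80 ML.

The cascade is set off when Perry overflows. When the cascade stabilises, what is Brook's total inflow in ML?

0

Round 1 — Perry overflows (initial).
  Claymore: +80 → 80 ≥ 70
Round 2 — Claymore overflows.
No further overflows.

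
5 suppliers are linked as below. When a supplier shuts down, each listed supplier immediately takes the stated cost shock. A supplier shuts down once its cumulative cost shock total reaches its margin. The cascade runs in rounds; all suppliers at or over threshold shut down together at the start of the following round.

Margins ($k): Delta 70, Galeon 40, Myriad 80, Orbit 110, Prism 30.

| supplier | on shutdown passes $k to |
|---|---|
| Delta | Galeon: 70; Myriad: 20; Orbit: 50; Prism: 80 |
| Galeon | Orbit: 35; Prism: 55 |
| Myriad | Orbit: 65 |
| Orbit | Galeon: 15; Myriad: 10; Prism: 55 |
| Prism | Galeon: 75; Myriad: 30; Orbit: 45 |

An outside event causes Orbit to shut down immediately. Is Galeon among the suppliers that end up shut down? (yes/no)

yes

Round 1 — Orbit shuts down (initial).
  Galeon: +15 → 15 < 40
  Myriad: +10 → 10 < 80
  Prism: +55 → 55 ≥ 30
Round 2 — Prism shuts down.
  Galeon: +75 → 90 ≥ 40
  Myriad: +30 → 40 < 80
Round 3 — Galeon shuts down.
No further shutdowns.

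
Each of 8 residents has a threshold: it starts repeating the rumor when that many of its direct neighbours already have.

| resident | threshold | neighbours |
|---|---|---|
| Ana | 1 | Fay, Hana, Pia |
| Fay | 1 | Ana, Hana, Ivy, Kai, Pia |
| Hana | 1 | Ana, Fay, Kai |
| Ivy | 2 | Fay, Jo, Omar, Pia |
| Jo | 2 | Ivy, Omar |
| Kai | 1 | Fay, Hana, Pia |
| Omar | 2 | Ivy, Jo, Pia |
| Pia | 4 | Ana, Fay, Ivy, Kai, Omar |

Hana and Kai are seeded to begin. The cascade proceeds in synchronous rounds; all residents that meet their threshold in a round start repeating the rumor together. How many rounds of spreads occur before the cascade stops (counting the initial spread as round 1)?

2

Round 1 — Hana, Kai start repeating the rumor (initial).
Round 2 — checking thresholds:
  Ana: 1 of 3 neighbours ≥ 1, starts repeating the rumor.
  Fay: 2 of 5 neighbours ≥ 1, starts repeating the rumor.
  Pia: 1 of 5 neighbours < 4, holds.
Round 3 — no new spreads; cascade stops.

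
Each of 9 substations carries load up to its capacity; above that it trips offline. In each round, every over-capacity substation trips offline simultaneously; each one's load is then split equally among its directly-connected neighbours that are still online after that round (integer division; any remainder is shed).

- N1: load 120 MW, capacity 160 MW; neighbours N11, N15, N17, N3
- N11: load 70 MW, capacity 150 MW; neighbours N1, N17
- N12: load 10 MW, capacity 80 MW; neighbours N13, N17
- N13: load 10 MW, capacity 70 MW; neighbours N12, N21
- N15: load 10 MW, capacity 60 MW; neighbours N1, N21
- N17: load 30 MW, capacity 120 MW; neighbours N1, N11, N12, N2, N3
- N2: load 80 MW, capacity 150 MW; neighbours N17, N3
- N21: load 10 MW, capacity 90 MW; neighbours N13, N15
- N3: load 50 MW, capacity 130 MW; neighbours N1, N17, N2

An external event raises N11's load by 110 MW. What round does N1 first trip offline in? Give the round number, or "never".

Round 1 — N11 at 180 > 150. N11 trips offline.
  N11 sheds 180 MW to N1, N17: 90 each.
    N1: 120+90 = 210 > 160
    N17: 30+90 = 120 ≤ 120
Round 2 — N1 trips offline.
  N1 sheds 210 MW to N15, N17, N3: 70 each.
    N15: 10+70 = 80 > 60
    N17: 120+70 = 190 > 120
    N3: 50+70 = 120 ≤ 130
Round 3 — N15, N17 trip offline.
  N15 sheds 80 MW to N21: 80 each.
    N21: 10+80 = 90 ≤ 90
  N17 sheds 190 MW to N12, N2, N3: 63 each (1 lost).
    N12: 10+63 = 73 ≤ 80
    N2: 80+63 = 143 ≤ 150
    N3: 120+63 = 183 > 130
Round 4 — N3 trips offline.
  N3 sheds 183 MW to N2: 183 each.
    N2: 143+183 = 326 > 150
Round 5 — N2 trips offline.
  N2 sheds 326 MW: no online neighbours, lost.
No further trips.

2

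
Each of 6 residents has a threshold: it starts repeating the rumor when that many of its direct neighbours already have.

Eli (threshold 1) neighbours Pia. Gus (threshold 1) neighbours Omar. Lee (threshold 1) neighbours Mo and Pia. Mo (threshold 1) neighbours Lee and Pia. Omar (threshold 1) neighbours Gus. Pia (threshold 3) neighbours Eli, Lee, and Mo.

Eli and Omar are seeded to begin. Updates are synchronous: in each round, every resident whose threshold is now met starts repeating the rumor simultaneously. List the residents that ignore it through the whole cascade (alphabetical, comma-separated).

Lee, Mo, Pia

Round 1 — Eli, Omar start repeating the rumor (initial).
Round 2 — checking thresholds:
  Gus: 1 of 1 neighbours ≥ 1, starts repeating the rumor.
  Pia: 1 of 3 neighbours < 3, holds.
Round 3 — no new spreads; cascade stops.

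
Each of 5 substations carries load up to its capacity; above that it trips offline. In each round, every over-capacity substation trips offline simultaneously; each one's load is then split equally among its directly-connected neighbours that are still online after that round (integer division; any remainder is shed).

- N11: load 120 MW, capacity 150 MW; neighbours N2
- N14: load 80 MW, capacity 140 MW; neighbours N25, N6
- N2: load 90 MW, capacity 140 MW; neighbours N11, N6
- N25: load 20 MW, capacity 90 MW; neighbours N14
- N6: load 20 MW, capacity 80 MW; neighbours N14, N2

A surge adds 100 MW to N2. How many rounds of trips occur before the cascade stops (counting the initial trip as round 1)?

Round 1 — N2 at 190 > 140. N2 trips offline.
  N2 sheds 190 MW to N11, N6: 95 each.
    N11: 120+95 = 215 > 150
    N6: 20+95 = 115 > 80
Round 2 — N11, N6 trip offline.
  N11 sheds 215 MW: no online neighbours, lost.
  N6 sheds 115 MW to N14: 115 each.
    N14: 80+115 = 195 > 140
Round 3 — N14 trips offline.
  N14 sheds 195 MW to N25: 195 each.
    N25: 20+195 = 215 > 90
Round 4 — N25 trips offline.
  N25 sheds 215 MW: no online neighbours, lost.
No further trips.

4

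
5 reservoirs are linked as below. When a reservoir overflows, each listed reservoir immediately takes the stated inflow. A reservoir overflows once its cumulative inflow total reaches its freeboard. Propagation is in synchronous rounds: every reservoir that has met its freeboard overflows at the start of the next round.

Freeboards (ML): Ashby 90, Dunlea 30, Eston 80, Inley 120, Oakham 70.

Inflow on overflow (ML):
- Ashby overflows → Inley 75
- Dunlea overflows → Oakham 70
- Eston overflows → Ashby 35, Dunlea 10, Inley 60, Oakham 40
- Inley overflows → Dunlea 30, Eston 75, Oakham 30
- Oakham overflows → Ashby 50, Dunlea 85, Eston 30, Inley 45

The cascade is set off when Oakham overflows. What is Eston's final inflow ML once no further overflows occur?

30

Round 1 — Oakham overflows (initial).
  Ashby: +50 → 50 < 90
  Dunlea: +85 → 85 ≥ 30
  Eston: +30 → 30 < 80
  Inley: +45 → 45 < 120
Round 2 — Dunlea overflows.
No further overflows.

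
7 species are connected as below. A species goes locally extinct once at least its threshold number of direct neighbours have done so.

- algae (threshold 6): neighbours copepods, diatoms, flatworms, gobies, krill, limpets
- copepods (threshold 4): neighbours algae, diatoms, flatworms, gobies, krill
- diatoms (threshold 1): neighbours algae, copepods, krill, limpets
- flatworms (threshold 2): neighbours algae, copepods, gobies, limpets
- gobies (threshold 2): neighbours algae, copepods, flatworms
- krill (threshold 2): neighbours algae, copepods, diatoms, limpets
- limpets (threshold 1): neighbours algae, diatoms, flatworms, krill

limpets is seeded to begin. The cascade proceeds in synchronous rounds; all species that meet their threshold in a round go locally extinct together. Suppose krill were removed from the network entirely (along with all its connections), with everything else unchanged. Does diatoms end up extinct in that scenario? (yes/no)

With krill removed:
Round 1 — limpets goes locally extinct (initial).
Round 2 — checking thresholds:
  algae: 1 of 5 neighbours < 6, holds.
  diatoms: 1 of 3 neighbours ≥ 1, goes locally extinct.
  flatworms: 1 of 4 neighbours < 2, holds.
Round 3 — no new extinctions; cascade stops.

yes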